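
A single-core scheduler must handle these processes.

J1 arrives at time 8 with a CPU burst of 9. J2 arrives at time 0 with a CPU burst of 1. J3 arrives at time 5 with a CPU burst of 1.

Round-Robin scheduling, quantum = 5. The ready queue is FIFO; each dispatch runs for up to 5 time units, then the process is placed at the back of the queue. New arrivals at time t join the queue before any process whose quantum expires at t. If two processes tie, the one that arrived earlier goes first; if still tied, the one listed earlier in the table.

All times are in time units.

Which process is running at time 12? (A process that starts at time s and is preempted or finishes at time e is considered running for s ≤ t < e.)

J1

Gantt: | J2 0-1 | idle 1-5 | J3 5-6 | idle 6-8 | J1 8-17 |
Completion: J1=17  J2=1  J3=6
Turnaround (C−A): J1=9  J2=1  J3=1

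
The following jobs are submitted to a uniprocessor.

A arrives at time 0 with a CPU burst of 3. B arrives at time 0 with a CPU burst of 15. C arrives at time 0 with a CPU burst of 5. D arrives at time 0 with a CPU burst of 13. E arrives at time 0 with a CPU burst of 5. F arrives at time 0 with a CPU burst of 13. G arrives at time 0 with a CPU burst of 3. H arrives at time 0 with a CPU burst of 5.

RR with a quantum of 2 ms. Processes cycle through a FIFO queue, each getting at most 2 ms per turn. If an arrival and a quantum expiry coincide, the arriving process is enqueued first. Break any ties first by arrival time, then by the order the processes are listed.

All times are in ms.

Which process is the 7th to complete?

Gantt: | A 0-2 | B 2-4 | C 4-6 | D 6-8 | E 8-10 | F 10-12 | G 12-14 | H 14-16 | A 16-17 | B 17-19 | C 19-21 | D 21-23 | E 23-25 | F 25-27 | G 27-28 | H 28-30 | B 30-32 | C 32-33 | D 33-35 | E 35-36 | F 36-38 | H 38-39 | B 39-41 | D 41-43 | F 43-45 | B 45-47 | D 47-49 | F 49-51 | B 51-53 | D 53-55 | F 55-57 | B 57-59 | D 59-60 | F 60-61 | B 61-62 |
Completion: A=17  B=62  C=33  D=60  E=36  F=61  G=28  H=39
Turnaround (C−A): A=17  B=62  C=33  D=60  E=36  F=61  G=28  H=39
Finish order: A → G → C → E → H → D → F → B

F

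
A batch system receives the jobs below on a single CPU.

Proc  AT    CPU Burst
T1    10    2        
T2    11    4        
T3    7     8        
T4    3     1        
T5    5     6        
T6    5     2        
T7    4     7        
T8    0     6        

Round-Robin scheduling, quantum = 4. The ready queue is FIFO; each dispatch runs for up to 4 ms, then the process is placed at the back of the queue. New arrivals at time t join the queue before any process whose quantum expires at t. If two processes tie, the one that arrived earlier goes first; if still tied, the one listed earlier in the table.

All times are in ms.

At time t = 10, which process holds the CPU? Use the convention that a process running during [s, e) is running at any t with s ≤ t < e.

T8

Gantt: | T8 0-4 | T4 4-5 | T7 5-9 | T8 9-11 | T5 11-15 | T6 15-17 | T3 17-21 | T7 21-24 | T1 24-26 | T2 26-30 | T5 30-32 | T3 32-36 |
Completion: T1=26  T2=30  T3=36  T4=5  T5=32  T6=17  T7=24  T8=11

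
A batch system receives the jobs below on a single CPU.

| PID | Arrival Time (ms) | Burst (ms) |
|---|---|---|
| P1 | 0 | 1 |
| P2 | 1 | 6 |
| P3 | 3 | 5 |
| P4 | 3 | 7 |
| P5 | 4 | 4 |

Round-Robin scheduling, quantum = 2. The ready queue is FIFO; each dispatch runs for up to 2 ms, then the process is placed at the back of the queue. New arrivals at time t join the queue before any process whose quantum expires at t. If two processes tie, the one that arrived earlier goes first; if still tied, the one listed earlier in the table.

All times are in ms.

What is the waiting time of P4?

Timeline: | P1 0-1 | P2 1-3 | P3 3-5 | P4 5-7 | P2 7-9 | P5 9-11 | P3 11-13 | P4 13-15 | P2 15-17 | P5 17-19 | P3 19-20 | P4 20-23 |
Completion: P1=1  P2=17  P3=20  P4=23  P5=19
Turnaround (C−A): P1=1  P2=16  P3=17  P4=20  P5=15
Waiting(P4) = turnaround − burst = 20 − 7 = 13

13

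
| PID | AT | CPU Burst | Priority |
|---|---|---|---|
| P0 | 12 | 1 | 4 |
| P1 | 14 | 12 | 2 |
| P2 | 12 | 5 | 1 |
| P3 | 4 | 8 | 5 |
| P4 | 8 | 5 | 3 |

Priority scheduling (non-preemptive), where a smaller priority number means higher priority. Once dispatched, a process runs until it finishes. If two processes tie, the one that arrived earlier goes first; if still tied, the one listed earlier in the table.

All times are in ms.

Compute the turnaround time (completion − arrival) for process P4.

Gantt: | idle 0-4 | P3 4-12 | P2 12-17 | P1 17-29 | P4 29-34 | P0 34-35 |
Completion: P0=35  P1=29  P2=17  P3=12  P4=34
Turnaround (C−A): P0=23  P1=15  P2=5  P3=8  P4=26
Turnaround(P4) = completion − arrival = 34 − 8 = 26

26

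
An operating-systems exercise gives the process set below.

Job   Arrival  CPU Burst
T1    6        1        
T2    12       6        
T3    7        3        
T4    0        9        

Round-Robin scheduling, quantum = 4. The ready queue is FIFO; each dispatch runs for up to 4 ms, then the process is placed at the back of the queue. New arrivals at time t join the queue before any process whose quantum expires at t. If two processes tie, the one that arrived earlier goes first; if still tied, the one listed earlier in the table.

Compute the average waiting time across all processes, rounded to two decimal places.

Gantt: | T4 0-8 | T1 8-9 | T3 9-12 | T4 12-13 | T2 13-19 |
Completion: T1=9  T2=19  T3=12  T4=13
Turnaround (C−A): T1=3  T2=7  T3=5  T4=13
Waiting times: T1=2, T2=1, T3=2, T4=4
Average waiting = (2+1+2+4) / 4 = 9/4 = 2.25

2.25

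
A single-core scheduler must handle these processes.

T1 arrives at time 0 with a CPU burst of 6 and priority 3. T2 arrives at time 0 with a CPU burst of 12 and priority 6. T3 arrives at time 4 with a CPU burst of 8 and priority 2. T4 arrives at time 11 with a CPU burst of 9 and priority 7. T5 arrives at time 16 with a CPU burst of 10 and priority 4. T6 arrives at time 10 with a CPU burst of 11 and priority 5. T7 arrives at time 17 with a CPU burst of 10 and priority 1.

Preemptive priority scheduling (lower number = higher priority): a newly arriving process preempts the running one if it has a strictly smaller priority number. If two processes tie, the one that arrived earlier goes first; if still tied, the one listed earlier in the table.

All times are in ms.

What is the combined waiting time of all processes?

Timeline: | T1 0-4 | T3 4-12 | T1 12-14 | T6 14-16 | T5 16-17 | T7 17-27 | T5 27-36 | T6 36-45 | T2 45-57 | T4 57-66 |
Completion: T1=14  T2=57  T3=12  T4=66  T5=36  T6=45  T7=27
Turnaround (C−A): T1=14  T2=57  T3=8  T4=55  T5=20  T6=35  T7=10
Waiting = turnaround − burst: T1=8, T2=45, T3=0, T4=46, T5=10, T6=24, T7=0
Total waiting = 8 + 45 + 0 + 46 + 10 + 24 + 0 = 133

133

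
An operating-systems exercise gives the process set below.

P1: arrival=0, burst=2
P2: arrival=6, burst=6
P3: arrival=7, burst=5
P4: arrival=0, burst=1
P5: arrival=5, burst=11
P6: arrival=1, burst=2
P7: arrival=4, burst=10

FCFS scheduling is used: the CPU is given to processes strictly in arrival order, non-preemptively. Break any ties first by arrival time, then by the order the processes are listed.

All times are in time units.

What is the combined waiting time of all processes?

Gantt: | P1 0-2 | P4 2-3 | P6 3-5 | P7 5-15 | P5 15-26 | P2 26-32 | P3 32-37 |
Completion: P1=2  P2=32  P3=37  P4=3  P5=26  P6=5  P7=15
Turnaround (C−A): P1=2  P2=26  P3=30  P4=3  P5=21  P6=4  P7=11
Waiting = turnaround − burst: P1=0, P2=20, P3=25, P4=2, P5=10, P6=2, P7=1
Total waiting = 0 + 20 + 25 + 2 + 10 + 2 + 1 = 60

60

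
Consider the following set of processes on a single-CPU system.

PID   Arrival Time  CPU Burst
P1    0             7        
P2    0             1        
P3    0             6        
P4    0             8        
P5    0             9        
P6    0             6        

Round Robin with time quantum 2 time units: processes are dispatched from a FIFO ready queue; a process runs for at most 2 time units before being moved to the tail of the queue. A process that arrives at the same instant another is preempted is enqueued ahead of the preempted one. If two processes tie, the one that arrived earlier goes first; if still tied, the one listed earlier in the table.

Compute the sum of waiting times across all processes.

125

Gantt: | P1 0-2 | P2 2-3 | P3 3-5 | P4 5-7 | P5 7-9 | P6 9-11 | P1 11-13 | P3 13-15 | P4 15-17 | P5 17-19 | P6 19-21 | P1 21-23 | P3 23-25 | P4 25-27 | P5 27-29 | P6 29-31 | P1 31-32 | P4 32-34 | P5 34-37 |
Completion: P1=32  P2=3  P3=25  P4=34  P5=37  P6=31
Waiting = turnaround − burst: P1=25, P2=2, P3=19, P4=26, P5=28, P6=25
Total waiting = 25 + 2 + 19 + 26 + 28 + 25 = 125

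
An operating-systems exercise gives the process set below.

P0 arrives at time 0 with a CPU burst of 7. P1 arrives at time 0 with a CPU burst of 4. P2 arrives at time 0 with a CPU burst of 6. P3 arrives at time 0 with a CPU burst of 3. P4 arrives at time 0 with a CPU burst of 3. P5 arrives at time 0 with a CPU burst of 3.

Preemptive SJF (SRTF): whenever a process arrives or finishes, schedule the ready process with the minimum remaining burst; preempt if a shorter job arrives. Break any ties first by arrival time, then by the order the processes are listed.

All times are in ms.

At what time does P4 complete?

Schedule: | P3 0-3 | P4 3-6 | P5 6-9 | P1 9-13 | P2 13-19 | P0 19-26 |
Completion: P0=26  P1=13  P2=19  P3=3  P4=6  P5=9

6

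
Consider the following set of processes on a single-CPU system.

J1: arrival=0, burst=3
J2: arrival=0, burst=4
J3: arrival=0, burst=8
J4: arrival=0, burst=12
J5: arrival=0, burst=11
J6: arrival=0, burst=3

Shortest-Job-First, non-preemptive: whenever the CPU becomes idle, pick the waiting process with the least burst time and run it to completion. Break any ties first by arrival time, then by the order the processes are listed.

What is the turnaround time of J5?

Schedule: | J1 0-3 | J6 3-6 | J2 6-10 | J3 10-18 | J5 18-29 | J4 29-41 |
Completion: J1=3  J2=10  J3=18  J4=41  J5=29  J6=6
Turnaround (C−A): J1=3  J2=10  J3=18  J4=41  J5=29  J6=6
Turnaround(J5) = completion − arrival = 29 − 0 = 29

29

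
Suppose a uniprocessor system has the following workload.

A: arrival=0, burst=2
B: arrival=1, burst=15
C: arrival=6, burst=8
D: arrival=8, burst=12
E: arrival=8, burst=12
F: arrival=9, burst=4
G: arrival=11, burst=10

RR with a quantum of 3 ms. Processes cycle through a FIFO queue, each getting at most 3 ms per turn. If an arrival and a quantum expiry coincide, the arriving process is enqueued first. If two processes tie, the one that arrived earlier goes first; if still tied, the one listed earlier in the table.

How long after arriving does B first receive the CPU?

Timeline: | A 0-2 | B 2-8 | C 8-11 | D 11-14 | E 14-17 | B 17-20 | F 20-23 | G 23-26 | C 26-29 | D 29-32 | E 32-35 | B 35-38 | F 38-39 | G 39-42 | C 42-44 | D 44-47 | E 47-50 | B 50-53 | G 53-56 | D 56-59 | E 59-62 | G 62-63 |
Completion: A=2  B=53  C=44  D=59  E=62  F=39  G=63
Turnaround (C−A): A=2  B=52  C=38  D=51  E=54  F=30  G=52
Response(B) = first start − arrival = 2 − 1 = 1

1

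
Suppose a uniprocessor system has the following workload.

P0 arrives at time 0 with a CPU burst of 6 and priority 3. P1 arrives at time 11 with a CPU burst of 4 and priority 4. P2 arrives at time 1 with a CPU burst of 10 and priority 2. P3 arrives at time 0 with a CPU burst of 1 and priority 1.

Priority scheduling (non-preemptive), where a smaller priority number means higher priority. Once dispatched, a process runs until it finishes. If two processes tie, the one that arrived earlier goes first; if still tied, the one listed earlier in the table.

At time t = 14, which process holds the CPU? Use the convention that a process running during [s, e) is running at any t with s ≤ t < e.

Schedule: | P3 0-1 | P2 1-11 | P0 11-17 | P1 17-21 |
Completion: P0=17  P1=21  P2=11  P3=1

P0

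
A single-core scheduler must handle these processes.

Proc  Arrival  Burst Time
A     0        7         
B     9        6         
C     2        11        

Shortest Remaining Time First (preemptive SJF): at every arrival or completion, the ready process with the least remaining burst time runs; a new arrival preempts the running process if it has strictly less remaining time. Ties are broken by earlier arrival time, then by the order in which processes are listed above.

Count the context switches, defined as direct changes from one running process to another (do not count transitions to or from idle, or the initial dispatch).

3

Gantt: | A 0-7 | C 7-9 | B 9-15 | C 15-24 |
Completion: A=7  B=15  C=24
Turnaround (C−A): A=7  B=6  C=22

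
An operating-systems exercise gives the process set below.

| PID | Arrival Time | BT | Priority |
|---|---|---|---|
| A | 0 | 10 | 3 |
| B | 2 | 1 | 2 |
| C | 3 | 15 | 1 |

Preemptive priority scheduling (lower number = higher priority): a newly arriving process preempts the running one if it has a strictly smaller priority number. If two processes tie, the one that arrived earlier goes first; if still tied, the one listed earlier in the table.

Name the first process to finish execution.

Schedule: | A 0-2 | B 2-3 | C 3-18 | A 18-26 |
Completion: A=26  B=3  C=18
Finish order: B → C → A

B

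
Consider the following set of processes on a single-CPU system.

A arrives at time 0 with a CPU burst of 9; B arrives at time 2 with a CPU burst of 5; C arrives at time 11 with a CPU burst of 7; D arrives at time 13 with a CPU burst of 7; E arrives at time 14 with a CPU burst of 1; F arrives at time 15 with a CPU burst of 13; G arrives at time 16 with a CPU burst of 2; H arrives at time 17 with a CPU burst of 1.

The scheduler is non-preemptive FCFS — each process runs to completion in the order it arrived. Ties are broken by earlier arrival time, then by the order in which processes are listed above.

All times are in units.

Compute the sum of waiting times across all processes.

99

Schedule: | A 0-9 | B 9-14 | C 14-21 | D 21-28 | E 28-29 | F 29-42 | G 42-44 | H 44-45 |
Completion: A=9  B=14  C=21  D=28  E=29  F=42  G=44  H=45
Waiting = turnaround − burst: A=0, B=7, C=3, D=8, E=14, F=14, G=26, H=27
Total waiting = 0 + 7 + 3 + 8 + 14 + 14 + 26 + 27 = 99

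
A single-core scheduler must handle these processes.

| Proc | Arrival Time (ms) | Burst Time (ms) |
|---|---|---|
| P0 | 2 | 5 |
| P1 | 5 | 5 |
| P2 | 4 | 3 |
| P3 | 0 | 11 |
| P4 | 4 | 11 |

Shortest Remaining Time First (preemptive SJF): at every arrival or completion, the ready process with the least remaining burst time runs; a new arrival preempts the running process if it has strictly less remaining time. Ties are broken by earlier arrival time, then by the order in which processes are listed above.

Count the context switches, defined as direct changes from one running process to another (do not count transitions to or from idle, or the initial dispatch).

Schedule: | P3 0-2 | P0 2-7 | P2 7-10 | P1 10-15 | P3 15-24 | P4 24-35 |
Completion: P0=7  P1=15  P2=10  P3=24  P4=35
Turnaround (C−A): P0=5  P1=10  P2=6  P3=24  P4=31

5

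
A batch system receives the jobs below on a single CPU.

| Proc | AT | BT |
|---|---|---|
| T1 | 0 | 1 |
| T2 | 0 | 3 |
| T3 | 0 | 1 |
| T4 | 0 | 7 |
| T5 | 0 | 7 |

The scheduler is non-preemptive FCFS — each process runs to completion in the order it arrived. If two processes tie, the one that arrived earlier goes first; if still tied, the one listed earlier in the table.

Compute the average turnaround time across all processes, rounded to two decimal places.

Schedule: | T1 0-1 | T2 1-4 | T3 4-5 | T4 5-12 | T5 12-19 |
Completion: T1=1  T2=4  T3=5  T4=12  T5=19
Turnaround times: T1=1, T2=4, T3=5, T4=12, T5=19
Average turnaround = (1+4+5+12+19) / 5 = 41/5 = 8.20

8.20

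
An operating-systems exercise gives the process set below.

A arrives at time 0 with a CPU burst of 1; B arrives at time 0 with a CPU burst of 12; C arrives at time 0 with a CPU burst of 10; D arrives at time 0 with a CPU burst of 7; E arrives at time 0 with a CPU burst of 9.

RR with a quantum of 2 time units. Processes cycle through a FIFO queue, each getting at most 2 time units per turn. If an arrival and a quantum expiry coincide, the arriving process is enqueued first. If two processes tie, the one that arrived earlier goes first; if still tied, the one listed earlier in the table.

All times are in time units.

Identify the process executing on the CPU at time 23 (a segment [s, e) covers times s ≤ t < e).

Schedule: | A 0-1 | B 1-3 | C 3-5 | D 5-7 | E 7-9 | B 9-11 | C 11-13 | D 13-15 | E 15-17 | B 17-19 | C 19-21 | D 21-23 | E 23-25 | B 25-27 | C 27-29 | D 29-30 | E 30-32 | B 32-34 | C 34-36 | E 36-37 | B 37-39 |
Completion: A=1  B=39  C=36  D=30  E=37

E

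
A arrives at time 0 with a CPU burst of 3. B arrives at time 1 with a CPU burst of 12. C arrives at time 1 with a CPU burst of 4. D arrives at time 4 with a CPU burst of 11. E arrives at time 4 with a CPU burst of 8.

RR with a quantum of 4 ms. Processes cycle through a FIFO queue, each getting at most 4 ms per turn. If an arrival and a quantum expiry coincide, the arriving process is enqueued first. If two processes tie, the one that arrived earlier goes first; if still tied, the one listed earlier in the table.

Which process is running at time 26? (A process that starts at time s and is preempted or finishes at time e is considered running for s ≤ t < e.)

D

Schedule: | A 0-3 | B 3-7 | C 7-11 | D 11-15 | E 15-19 | B 19-23 | D 23-27 | E 27-31 | B 31-35 | D 35-38 |
Completion: A=3  B=35  C=11  D=38  E=31
Turnaround (C−A): A=3  B=34  C=10  D=34  E=27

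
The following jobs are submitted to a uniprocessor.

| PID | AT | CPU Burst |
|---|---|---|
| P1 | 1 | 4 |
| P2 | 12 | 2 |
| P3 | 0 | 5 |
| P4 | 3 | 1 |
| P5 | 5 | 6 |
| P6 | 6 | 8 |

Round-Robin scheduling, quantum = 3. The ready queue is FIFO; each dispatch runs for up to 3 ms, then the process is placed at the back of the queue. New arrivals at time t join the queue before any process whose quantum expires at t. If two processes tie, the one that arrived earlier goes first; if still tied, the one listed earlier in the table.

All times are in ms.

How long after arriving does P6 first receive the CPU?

Schedule: | P3 0-3 | P1 3-6 | P4 6-7 | P3 7-9 | P5 9-12 | P6 12-15 | P1 15-16 | P2 16-18 | P5 18-21 | P6 21-26 |
Completion: P1=16  P2=18  P3=9  P4=7  P5=21  P6=26
Turnaround (C−A): P1=15  P2=6  P3=9  P4=4  P5=16  P6=20
Response(P6) = first start − arrival = 12 − 6 = 6

6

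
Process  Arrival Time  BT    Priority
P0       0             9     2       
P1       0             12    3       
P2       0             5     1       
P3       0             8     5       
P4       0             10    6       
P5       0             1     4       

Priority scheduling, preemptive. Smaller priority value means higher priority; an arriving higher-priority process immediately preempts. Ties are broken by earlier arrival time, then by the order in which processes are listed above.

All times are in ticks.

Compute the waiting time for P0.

Gantt: | P2 0-5 | P0 5-14 | P1 14-26 | P5 26-27 | P3 27-35 | P4 35-45 |
Completion: P0=14  P1=26  P2=5  P3=35  P4=45  P5=27
Turnaround (C−A): P0=14  P1=26  P2=5  P3=35  P4=45  P5=27
Waiting(P0) = turnaround − burst = 14 − 9 = 5

5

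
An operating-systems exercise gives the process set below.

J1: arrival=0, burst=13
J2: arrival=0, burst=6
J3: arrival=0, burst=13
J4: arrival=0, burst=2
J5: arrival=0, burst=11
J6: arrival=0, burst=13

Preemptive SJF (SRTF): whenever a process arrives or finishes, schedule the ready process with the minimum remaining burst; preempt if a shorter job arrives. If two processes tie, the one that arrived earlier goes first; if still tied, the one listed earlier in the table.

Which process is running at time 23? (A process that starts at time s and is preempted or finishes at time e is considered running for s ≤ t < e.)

Schedule: | J4 0-2 | J2 2-8 | J5 8-19 | J1 19-32 | J3 32-45 | J6 45-58 |
Completion: J1=32  J2=8  J3=45  J4=2  J5=19  J6=58
Turnaround (C−A): J1=32  J2=8  J3=45  J4=2  J5=19  J6=58

J1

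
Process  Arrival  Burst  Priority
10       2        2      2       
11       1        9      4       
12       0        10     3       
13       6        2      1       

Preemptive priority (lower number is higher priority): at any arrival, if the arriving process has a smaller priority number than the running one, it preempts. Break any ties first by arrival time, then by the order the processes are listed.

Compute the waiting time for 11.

13

Timeline: | 12 0-2 | 10 2-4 | 12 4-6 | 13 6-8 | 12 8-14 | 11 14-23 |
Completion: 10=4  11=23  12=14  13=8
Waiting(11) = turnaround − burst = 22 − 9 = 13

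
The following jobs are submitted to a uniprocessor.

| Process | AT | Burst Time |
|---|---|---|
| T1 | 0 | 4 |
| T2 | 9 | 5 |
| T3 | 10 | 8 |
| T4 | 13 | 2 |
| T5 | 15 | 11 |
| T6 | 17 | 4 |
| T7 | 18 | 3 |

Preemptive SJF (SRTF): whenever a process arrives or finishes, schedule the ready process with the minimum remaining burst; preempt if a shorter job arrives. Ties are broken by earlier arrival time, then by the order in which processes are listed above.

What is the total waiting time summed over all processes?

Schedule: | T1 0-4 | idle 4-9 | T2 9-14 | T4 14-16 | T3 16-17 | T6 17-21 | T7 21-24 | T3 24-31 | T5 31-42 |
Completion: T1=4  T2=14  T3=31  T4=16  T5=42  T6=21  T7=24
Turnaround (C−A): T1=4  T2=5  T3=21  T4=3  T5=27  T6=4  T7=6
Waiting = turnaround − burst: T1=0, T2=0, T3=13, T4=1, T5=16, T6=0, T7=3
Total waiting = 0 + 0 + 13 + 1 + 16 + 0 + 3 = 33

33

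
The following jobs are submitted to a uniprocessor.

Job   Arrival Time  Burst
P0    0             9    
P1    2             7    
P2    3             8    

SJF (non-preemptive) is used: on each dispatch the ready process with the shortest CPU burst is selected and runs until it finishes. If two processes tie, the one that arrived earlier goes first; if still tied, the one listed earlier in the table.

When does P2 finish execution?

Timeline: | P0 0-9 | P1 9-16 | P2 16-24 |
Completion: P0=9  P1=16  P2=24

24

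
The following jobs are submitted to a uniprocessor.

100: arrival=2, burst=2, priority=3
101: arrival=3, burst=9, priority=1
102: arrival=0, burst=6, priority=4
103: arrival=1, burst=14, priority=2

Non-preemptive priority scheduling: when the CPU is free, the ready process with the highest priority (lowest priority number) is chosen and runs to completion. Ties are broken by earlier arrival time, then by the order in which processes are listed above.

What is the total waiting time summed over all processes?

44

Schedule: | 102 0-6 | 101 6-15 | 103 15-29 | 100 29-31 |
Completion: 100=31  101=15  102=6  103=29
Waiting = turnaround − burst: 100=27, 101=3, 102=0, 103=14
Total waiting = 27 + 3 + 0 + 14 = 44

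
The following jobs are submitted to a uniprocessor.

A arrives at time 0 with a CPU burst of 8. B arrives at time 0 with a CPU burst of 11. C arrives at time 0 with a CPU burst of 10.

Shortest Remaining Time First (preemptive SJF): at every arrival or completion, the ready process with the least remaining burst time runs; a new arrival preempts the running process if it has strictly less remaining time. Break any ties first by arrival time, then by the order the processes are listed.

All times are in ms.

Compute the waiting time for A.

0

Timeline: | A 0-8 | C 8-18 | B 18-29 |
Completion: A=8  B=29  C=18
Turnaround (C−A): A=8  B=29  C=18
Waiting(A) = turnaround − burst = 8 − 8 = 0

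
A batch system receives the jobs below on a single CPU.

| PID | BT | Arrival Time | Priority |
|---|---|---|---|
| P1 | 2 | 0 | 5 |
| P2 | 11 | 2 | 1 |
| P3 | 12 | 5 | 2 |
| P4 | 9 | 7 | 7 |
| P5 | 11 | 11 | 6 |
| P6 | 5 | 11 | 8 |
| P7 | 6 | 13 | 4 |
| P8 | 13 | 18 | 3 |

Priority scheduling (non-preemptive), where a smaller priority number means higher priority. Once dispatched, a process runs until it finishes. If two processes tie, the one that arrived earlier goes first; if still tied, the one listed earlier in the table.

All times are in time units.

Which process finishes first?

Gantt: | P1 0-2 | P2 2-13 | P3 13-25 | P8 25-38 | P7 38-44 | P5 44-55 | P4 55-64 | P6 64-69 |
Completion: P1=2  P2=13  P3=25  P4=64  P5=55  P6=69  P7=44  P8=38
Turnaround (C−A): P1=2  P2=11  P3=20  P4=57  P5=44  P6=58  P7=31  P8=20
Finish order: P1 → P2 → P3 → P8 → P7 → P5 → P4 → P6

P1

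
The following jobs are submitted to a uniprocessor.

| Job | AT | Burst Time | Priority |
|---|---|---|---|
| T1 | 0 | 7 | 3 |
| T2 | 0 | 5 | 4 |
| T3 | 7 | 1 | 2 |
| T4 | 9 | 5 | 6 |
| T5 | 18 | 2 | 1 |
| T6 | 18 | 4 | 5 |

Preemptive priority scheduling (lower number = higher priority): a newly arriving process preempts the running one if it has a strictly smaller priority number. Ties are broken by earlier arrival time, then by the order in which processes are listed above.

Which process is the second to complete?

T3

Gantt: | T1 0-7 | T3 7-8 | T2 8-13 | T4 13-18 | T5 18-20 | T6 20-24 |
Completion: T1=7  T2=13  T3=8  T4=18  T5=20  T6=24
Turnaround (C−A): T1=7  T2=13  T3=1  T4=9  T5=2  T6=6
Finish order: T1 → T3 → T2 → T4 → T5 → T6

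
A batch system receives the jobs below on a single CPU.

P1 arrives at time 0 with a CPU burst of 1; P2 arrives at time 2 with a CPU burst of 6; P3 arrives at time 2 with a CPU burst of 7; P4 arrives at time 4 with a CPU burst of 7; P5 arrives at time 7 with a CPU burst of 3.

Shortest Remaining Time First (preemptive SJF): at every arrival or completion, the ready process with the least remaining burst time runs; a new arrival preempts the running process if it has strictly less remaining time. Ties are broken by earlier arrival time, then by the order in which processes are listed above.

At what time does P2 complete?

Gantt: | P1 0-1 | idle 1-2 | P2 2-8 | P5 8-11 | P3 11-18 | P4 18-25 |
Completion: P1=1  P2=8  P3=18  P4=25  P5=11
Turnaround (C−A): P1=1  P2=6  P3=16  P4=21  P5=4

8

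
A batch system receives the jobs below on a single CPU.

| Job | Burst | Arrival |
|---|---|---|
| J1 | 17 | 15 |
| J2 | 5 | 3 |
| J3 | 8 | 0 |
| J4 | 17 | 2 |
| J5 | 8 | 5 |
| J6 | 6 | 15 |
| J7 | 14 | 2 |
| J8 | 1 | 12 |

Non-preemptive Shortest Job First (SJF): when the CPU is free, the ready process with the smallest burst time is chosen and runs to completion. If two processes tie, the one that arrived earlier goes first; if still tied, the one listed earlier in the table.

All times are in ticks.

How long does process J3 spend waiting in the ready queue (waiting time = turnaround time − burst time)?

Schedule: | J3 0-8 | J2 8-13 | J8 13-14 | J5 14-22 | J6 22-28 | J7 28-42 | J4 42-59 | J1 59-76 |
Completion: J1=76  J2=13  J3=8  J4=59  J5=22  J6=28  J7=42  J8=14
Turnaround (C−A): J1=61  J2=10  J3=8  J4=57  J5=17  J6=13  J7=40  J8=2
Waiting(J3) = turnaround − burst = 8 − 8 = 0

0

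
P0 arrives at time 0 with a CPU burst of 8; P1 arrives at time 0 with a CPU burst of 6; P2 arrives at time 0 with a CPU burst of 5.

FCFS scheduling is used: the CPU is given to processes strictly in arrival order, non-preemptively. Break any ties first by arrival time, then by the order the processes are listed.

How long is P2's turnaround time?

Gantt: | P0 0-8 | P1 8-14 | P2 14-19 |
Completion: P0=8  P1=14  P2=19
Turnaround (C−A): P0=8  P1=14  P2=19
Turnaround(P2) = completion − arrival = 19 − 0 = 19

19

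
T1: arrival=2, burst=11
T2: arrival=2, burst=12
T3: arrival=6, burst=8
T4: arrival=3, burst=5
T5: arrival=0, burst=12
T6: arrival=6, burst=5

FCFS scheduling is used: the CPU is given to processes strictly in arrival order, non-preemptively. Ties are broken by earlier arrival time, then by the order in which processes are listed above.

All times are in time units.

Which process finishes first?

Gantt: | T5 0-12 | T1 12-23 | T2 23-35 | T4 35-40 | T3 40-48 | T6 48-53 |
Completion: T1=23  T2=35  T3=48  T4=40  T5=12  T6=53
Finish order: T5 → T1 → T2 → T4 → T3 → T6

T5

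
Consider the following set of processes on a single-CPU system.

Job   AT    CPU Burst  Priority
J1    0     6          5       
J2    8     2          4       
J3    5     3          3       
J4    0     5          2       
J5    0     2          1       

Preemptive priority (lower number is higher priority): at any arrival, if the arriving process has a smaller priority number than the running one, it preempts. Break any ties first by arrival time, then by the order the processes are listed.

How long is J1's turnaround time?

Timeline: | J5 0-2 | J4 2-7 | J3 7-10 | J2 10-12 | J1 12-18 |
Completion: J1=18  J2=12  J3=10  J4=7  J5=2
Turnaround(J1) = completion − arrival = 18 − 0 = 18

18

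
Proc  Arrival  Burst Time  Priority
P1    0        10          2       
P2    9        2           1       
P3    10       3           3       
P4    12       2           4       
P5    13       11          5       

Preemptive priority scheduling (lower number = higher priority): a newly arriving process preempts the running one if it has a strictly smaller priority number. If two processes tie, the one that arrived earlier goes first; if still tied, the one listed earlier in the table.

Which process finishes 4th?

P4

Schedule: | P1 0-9 | P2 9-11 | P1 11-12 | P3 12-15 | P4 15-17 | P5 17-28 |
Completion: P1=12  P2=11  P3=15  P4=17  P5=28
Turnaround (C−A): P1=12  P2=2  P3=5  P4=5  P5=15
Finish order: P2 → P1 → P3 → P4 → P5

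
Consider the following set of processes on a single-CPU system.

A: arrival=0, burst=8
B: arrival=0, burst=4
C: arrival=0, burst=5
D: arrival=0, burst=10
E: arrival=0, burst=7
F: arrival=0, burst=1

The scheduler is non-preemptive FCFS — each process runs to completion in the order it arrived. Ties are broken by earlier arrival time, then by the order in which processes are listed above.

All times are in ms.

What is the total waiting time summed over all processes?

Gantt: | A 0-8 | B 8-12 | C 12-17 | D 17-27 | E 27-34 | F 34-35 |
Completion: A=8  B=12  C=17  D=27  E=34  F=35
Waiting = turnaround − burst: A=0, B=8, C=12, D=17, E=27, F=34
Total waiting = 0 + 8 + 12 + 17 + 27 + 34 = 98

98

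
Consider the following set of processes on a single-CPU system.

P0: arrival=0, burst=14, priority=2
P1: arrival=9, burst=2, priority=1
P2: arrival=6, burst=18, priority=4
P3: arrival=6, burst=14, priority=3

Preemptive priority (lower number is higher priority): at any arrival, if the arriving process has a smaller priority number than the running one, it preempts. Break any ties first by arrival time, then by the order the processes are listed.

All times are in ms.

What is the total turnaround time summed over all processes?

84

Timeline: | P0 0-9 | P1 9-11 | P0 11-16 | P3 16-30 | P2 30-48 |
Completion: P0=16  P1=11  P2=48  P3=30
Turnaround (C−A): P0=16  P1=2  P2=42  P3=24
Turnaround = completion − arrival: P0=16, P1=2, P2=42, P3=24
Total turnaround = 16 + 2 + 42 + 24 = 84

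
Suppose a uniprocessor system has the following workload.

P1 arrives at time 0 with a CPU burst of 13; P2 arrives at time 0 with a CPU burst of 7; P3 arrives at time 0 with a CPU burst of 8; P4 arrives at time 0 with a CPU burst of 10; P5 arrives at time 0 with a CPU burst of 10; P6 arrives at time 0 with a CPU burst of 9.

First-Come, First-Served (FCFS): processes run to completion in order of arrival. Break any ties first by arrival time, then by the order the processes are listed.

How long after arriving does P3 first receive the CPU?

Gantt: | P1 0-13 | P2 13-20 | P3 20-28 | P4 28-38 | P5 38-48 | P6 48-57 |
Completion: P1=13  P2=20  P3=28  P4=38  P5=48  P6=57
Response(P3) = first start − arrival = 20 − 0 = 20

20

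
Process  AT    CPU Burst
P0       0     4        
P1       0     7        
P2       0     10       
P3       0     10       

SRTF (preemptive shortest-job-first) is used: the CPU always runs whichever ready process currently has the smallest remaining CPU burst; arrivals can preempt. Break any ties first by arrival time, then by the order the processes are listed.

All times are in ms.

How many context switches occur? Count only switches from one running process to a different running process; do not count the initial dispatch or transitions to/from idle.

Schedule: | P0 0-4 | P1 4-11 | P2 11-21 | P3 21-31 |
Completion: P0=4  P1=11  P2=21  P3=31
Turnaround (C−A): P0=4  P1=11  P2=21  P3=31

3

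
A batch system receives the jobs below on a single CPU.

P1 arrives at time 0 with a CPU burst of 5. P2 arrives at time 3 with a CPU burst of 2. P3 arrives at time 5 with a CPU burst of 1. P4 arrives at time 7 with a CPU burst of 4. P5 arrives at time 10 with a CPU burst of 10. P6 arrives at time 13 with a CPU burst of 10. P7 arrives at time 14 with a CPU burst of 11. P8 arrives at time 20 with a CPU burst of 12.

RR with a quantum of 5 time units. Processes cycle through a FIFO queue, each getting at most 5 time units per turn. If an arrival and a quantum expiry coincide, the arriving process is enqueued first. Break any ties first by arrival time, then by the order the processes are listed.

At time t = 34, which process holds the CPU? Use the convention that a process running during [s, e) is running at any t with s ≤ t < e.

P8

Gantt: | P1 0-5 | P2 5-7 | P3 7-8 | P4 8-12 | P5 12-17 | P6 17-22 | P7 22-27 | P5 27-32 | P8 32-37 | P6 37-42 | P7 42-47 | P8 47-52 | P7 52-53 | P8 53-55 |
Completion: P1=5  P2=7  P3=8  P4=12  P5=32  P6=42  P7=53  P8=55
Turnaround (C−A): P1=5  P2=4  P3=3  P4=5  P5=22  P6=29  P7=39  P8=35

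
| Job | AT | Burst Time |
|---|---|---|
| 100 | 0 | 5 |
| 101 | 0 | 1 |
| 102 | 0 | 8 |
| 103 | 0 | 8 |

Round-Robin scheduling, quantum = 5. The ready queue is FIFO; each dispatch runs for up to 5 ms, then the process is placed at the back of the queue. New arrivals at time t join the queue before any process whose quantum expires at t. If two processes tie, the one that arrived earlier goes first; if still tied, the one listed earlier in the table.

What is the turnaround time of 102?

Gantt: | 100 0-5 | 101 5-6 | 102 6-11 | 103 11-16 | 102 16-19 | 103 19-22 |
Completion: 100=5  101=6  102=19  103=22
Turnaround (C−A): 100=5  101=6  102=19  103=22
Turnaround(102) = completion − arrival = 19 − 0 = 19

19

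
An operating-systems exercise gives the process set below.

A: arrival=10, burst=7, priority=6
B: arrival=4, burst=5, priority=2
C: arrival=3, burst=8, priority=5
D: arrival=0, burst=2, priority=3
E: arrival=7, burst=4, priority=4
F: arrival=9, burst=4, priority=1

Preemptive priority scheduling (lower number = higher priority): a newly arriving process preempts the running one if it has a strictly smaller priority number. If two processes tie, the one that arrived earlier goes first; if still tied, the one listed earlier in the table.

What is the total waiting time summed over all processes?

Gantt: | D 0-2 | idle 2-3 | C 3-4 | B 4-9 | F 9-13 | E 13-17 | C 17-24 | A 24-31 |
Completion: A=31  B=9  C=24  D=2  E=17  F=13
Turnaround (C−A): A=21  B=5  C=21  D=2  E=10  F=4
Waiting = turnaround − burst: A=14, B=0, C=13, D=0, E=6, F=0
Total waiting = 14 + 0 + 13 + 0 + 6 + 0 = 33

33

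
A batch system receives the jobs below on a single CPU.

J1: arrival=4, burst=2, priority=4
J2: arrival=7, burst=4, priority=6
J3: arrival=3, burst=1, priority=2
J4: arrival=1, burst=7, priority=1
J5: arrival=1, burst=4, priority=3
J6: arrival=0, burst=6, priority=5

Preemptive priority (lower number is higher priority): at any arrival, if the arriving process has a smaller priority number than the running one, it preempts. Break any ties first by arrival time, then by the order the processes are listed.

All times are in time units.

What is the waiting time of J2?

Timeline: | J6 0-1 | J4 1-8 | J3 8-9 | J5 9-13 | J1 13-15 | J6 15-20 | J2 20-24 |
Completion: J1=15  J2=24  J3=9  J4=8  J5=13  J6=20
Waiting(J2) = turnaround − burst = 17 − 4 = 13

13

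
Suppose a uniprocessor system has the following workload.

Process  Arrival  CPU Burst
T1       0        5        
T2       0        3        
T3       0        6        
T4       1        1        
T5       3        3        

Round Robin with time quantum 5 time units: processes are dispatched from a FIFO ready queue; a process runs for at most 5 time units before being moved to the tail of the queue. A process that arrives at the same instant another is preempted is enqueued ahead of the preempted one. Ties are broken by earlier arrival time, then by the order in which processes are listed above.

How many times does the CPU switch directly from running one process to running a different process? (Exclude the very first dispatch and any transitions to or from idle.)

5

Timeline: | T1 0-5 | T2 5-8 | T3 8-13 | T4 13-14 | T5 14-17 | T3 17-18 |
Completion: T1=5  T2=8  T3=18  T4=14  T5=17
Turnaround (C−A): T1=5  T2=8  T3=18  T4=13  T5=14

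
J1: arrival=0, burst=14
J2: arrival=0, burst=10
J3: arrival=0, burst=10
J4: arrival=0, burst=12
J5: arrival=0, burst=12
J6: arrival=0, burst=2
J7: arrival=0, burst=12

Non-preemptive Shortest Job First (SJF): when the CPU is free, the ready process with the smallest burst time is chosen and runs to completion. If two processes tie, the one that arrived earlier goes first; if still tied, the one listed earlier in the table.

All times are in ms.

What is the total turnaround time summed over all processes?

Schedule: | J6 0-2 | J2 2-12 | J3 12-22 | J4 22-34 | J5 34-46 | J7 46-58 | J1 58-72 |
Completion: J1=72  J2=12  J3=22  J4=34  J5=46  J6=2  J7=58
Turnaround (C−A): J1=72  J2=12  J3=22  J4=34  J5=46  J6=2  J7=58
Turnaround = completion − arrival: J1=72, J2=12, J3=22, J4=34, J5=46, J6=2, J7=58
Total turnaround = 72 + 12 + 22 + 34 + 46 + 2 + 58 = 246

246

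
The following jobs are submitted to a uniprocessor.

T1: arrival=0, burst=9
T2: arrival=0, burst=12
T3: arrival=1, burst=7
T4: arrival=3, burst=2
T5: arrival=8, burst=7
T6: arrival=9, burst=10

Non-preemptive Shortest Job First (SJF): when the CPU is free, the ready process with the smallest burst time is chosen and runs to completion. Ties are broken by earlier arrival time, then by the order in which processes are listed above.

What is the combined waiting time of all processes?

77

Timeline: | T1 0-9 | T4 9-11 | T3 11-18 | T5 18-25 | T6 25-35 | T2 35-47 |
Completion: T1=9  T2=47  T3=18  T4=11  T5=25  T6=35
Turnaround (C−A): T1=9  T2=47  T3=17  T4=8  T5=17  T6=26
Waiting = turnaround − burst: T1=0, T2=35, T3=10, T4=6, T5=10, T6=16
Total waiting = 0 + 35 + 10 + 6 + 10 + 16 = 77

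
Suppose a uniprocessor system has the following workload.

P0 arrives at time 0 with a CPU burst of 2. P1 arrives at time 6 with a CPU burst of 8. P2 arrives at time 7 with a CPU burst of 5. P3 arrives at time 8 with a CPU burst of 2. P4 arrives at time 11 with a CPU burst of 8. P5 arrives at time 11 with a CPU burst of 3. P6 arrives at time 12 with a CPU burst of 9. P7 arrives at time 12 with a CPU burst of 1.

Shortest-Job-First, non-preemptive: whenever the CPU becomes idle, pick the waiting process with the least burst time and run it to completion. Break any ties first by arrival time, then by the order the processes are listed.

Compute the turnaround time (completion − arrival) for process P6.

30

Schedule: | P0 0-2 | idle 2-6 | P1 6-14 | P7 14-15 | P3 15-17 | P5 17-20 | P2 20-25 | P4 25-33 | P6 33-42 |
Completion: P0=2  P1=14  P2=25  P3=17  P4=33  P5=20  P6=42  P7=15
Turnaround (C−A): P0=2  P1=8  P2=18  P3=9  P4=22  P5=9  P6=30  P7=3
Turnaround(P6) = completion − arrival = 42 − 12 = 30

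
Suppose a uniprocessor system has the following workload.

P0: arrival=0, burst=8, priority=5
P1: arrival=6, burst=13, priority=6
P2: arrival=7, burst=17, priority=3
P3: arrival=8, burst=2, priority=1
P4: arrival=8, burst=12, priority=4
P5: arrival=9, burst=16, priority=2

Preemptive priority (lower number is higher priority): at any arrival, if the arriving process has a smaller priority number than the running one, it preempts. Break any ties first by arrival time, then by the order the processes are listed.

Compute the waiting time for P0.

Timeline: | P0 0-7 | P2 7-8 | P3 8-10 | P5 10-26 | P2 26-42 | P4 42-54 | P0 54-55 | P1 55-68 |
Completion: P0=55  P1=68  P2=42  P3=10  P4=54  P5=26
Turnaround (C−A): P0=55  P1=62  P2=35  P3=2  P4=46  P5=17
Waiting(P0) = turnaround − burst = 55 − 8 = 47

47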